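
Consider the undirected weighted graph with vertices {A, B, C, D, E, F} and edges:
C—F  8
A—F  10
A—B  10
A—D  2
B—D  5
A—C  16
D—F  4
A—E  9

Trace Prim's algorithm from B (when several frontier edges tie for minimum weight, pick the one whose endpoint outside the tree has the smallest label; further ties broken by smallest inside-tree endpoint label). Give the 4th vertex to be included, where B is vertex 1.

Prim's algorithm from B:
Step 1: cheapest edge leaving the tree is B—D (5); add D.
Step 2: cheapest edge leaving the tree is A—D (2); add A.
Step 3: cheapest edge leaving the tree is D—F (4); add F.
Step 4: cheapest edge leaving the tree is C—F (8); add C.
Step 5: cheapest edge leaving the tree is A—E (9); add E.
Vertex order: B, D, A, F, C, E. The 4th vertex is F.

F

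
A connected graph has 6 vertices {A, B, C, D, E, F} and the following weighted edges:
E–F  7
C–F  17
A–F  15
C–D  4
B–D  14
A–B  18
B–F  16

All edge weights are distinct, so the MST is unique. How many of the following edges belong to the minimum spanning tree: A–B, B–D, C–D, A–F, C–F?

3

Sort edges by weight, then run Kruskal:
C–D (4): add — endpoints in different components.
E–F (7): add — endpoints in different components.
B–D (14): add — endpoints in different components.
A–F (15): add — endpoints in different components.
B–F (16): add — endpoints in different components.
MST edge set: {C–D, E–F, B–D, A–F, B–F}.
Of the listed edges, {B–D, C–D, A–F} are in the MST → 3.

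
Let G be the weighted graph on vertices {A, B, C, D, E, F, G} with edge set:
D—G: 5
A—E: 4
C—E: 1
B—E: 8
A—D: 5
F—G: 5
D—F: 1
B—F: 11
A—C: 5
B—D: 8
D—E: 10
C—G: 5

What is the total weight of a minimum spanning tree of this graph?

24

Prim's algorithm from E:
Step 1: frontier [C—E 1, A—E 4, B—E 8, D—E 10] → take C—E (1); add C.
Step 2: frontier [A—C 5, C—G 5, A—E 4, B—E 8, D—E 10] → take A—E (4); add A.
Step 3: frontier [A—D 5, C—G 5, B—E 8, D—E 10] → take A—D (5); add D.
Step 4: frontier [C—G 5, D—F 1, D—G 5, B—D 8, B—E 8] → take D—F (1); add F.
Step 5: frontier [C—G 5, D—G 5, B—D 8, B—E 8, F—G 5, B—F 11] → take C—G (5); add G.
Step 6: frontier [B—D 8, B—E 8, B—F 11] → take B—D (8); add B.
MST edges: C—E, A—E, A—D, D—F, C—G, B—D; total weight 1+4+5+1+5+8 = 24.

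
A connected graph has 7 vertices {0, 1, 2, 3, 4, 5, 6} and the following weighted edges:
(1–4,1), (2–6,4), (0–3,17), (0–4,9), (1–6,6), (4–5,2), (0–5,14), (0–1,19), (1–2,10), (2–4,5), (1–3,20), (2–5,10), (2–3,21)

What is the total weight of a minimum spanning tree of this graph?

Prim, starting at 6.
Step 1: frontier [2–6 4, 1–6 6] → take 2–6 (4); add 2.
Step 2: frontier [2–4 5, 1–2 10, 2–5 10, 2–3 21, 1–6 6] → take 2–4 (5); add 4.
Step 3: frontier [1–2 10, 2–5 10, 2–3 21, 1–4 1, 4–5 2, 0–4 9, 1–6 6] → take 1–4 (1); add 1.
Step 4: frontier [0–1 19, 1–3 20, 2–5 10, 2–3 21, 4–5 2, 0–4 9] → take 4–5 (2); add 5.
Step 5: frontier [0–1 19, 1–3 20, 2–3 21, 0–4 9, 0–5 14] → take 0–4 (9); add 0.
Step 6: frontier [0–3 17, 1–3 20, 2–3 21] → take 0–3 (17); add 3.
MST edges: 2–6, 2–4, 1–4, 4–5, 0–4, 0–3; total weight 4+5+1+2+9+17 = 38.

38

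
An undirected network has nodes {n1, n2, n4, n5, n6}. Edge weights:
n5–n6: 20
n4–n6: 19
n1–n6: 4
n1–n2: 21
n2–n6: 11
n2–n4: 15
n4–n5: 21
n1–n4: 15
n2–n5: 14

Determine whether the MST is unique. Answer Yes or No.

Sort edges by weight, then run Kruskal:
n1–n6 (4): add — endpoints in different components.
n2–n6 (11): add — endpoints in different components.
n2–n5 (14): add — endpoints in different components.
n1–n4 (15): add — endpoints in different components.
Non-tree edge n2–n4 has weight 15, equal to the heaviest edge on its tree cycle — swapping gives another MST of the same weight. Not unique.

No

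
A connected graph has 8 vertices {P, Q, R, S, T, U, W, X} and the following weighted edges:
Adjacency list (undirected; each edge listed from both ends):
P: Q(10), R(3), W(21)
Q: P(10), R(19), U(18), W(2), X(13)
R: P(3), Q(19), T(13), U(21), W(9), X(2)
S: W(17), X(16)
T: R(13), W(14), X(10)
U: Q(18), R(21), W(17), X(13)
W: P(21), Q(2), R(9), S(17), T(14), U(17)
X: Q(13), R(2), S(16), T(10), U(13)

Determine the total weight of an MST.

Prim, starting at U.
Step 1: cheapest edge leaving the tree is U-X (13); add X.
Step 2: cheapest edge leaving the tree is R-X (2); add R.
Step 3: cheapest edge leaving the tree is P-R (3); add P.
Step 4: cheapest edge leaving the tree is R-W (9); add W.
Step 5: cheapest edge leaving the tree is Q-W (2); add Q.
Step 6: cheapest edge leaving the tree is T-X (10); add T.
Step 7: cheapest edge leaving the tree is S-X (16); add S.
MST edges: U-X, R-X, P-R, R-W, Q-W, T-X, S-X; total weight 13+2+3+9+2+10+16 = 55.

55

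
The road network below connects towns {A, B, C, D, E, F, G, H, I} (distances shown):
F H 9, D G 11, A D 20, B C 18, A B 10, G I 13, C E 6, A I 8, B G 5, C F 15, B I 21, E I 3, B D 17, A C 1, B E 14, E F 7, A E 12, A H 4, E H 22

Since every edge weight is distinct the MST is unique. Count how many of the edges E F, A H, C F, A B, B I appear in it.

Sort edges by weight, then run Kruskal:
A C (1): add — endpoints in different components.
E I (3): add — endpoints in different components.
A H (4): add — endpoints in different components.
B G (5): add — endpoints in different components.
C E (6): add — endpoints in different components.
E F (7): add — endpoints in different components.
A I (8): skip — A and I already connected.
F H (9): skip — F and H already connected.
A B (10): add — endpoints in different components.
D G (11): add — endpoints in different components.
MST edge set: {A C, E I, A H, B G, C E, E F, A B, D G}.
Of the listed edges, {E F, A H, A B} are in the MST → 3.

3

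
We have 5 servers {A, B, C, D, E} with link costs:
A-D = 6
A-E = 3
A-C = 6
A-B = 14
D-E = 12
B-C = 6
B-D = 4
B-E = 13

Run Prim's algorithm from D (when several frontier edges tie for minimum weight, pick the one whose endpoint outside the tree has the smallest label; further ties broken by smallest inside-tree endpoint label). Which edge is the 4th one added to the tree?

A-C

Prim, starting at D.
Step 1: frontier [B-D 4, A-D 6, D-E 12] → take B-D (4); add B.
Step 2: frontier [B-C 6, B-E 13, A-B 14, A-D 6, D-E 12] → take A-D (6); add A.
Step 3: frontier [A-E 3, A-C 6, B-C 6, B-E 13, D-E 12] → take A-E (3); add E.
Step 4: frontier [A-C 6, B-C 6] → take A-C (6); add C.
The 4th edge added is A-C.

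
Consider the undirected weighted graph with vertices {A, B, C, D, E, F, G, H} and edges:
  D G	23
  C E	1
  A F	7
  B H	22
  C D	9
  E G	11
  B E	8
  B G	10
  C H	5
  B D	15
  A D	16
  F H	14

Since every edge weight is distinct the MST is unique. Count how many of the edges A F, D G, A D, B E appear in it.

2

Kruskal: consider edges lightest-first.
C E (1): add — endpoints in different components.
C H (5): add — endpoints in different components.
A F (7): add — endpoints in different components.
B E (8): add — endpoints in different components.
C D (9): add — endpoints in different components.
B G (10): add — endpoints in different components.
E G (11): skip — E and G already connected.
F H (14): add — endpoints in different components.
MST edge set: {C E, C H, A F, B E, C D, B G, F H}.
Of the listed edges, {A F, B E} are in the MST → 2.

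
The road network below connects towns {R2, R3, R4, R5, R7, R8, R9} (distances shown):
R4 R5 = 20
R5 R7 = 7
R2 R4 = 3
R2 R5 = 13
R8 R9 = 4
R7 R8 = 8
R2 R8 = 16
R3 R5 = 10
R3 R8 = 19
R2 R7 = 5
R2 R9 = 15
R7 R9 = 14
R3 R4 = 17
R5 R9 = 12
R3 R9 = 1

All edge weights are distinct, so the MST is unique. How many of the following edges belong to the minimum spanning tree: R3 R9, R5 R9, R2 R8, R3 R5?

1

Kruskal's algorithm — process edges by increasing weight (ties by edge label):
R3 R9 (1): add. Components now {R4} {R3,R9} {R5} {R2} {R7} {R8}
R2 R4 (3): add. Components now {R2,R4} {R3,R9} {R5} {R7} {R8}
R8 R9 (4): add. Components now {R2,R4} {R3,R8,R9} {R5} {R7}
R2 R7 (5): add. Components now {R2,R4,R7} {R3,R8,R9} {R5}
R5 R7 (7): add. Components now {R2,R4,R5,R7} {R3,R8,R9}
R7 R8 (8): add. Components now {R2,R3,R4,R5,R7,R8,R9}
MST edge set: {R3 R9, R2 R4, R8 R9, R2 R7, R5 R7, R7 R8}.
Of the listed edges, {R3 R9} are in the MST → 1.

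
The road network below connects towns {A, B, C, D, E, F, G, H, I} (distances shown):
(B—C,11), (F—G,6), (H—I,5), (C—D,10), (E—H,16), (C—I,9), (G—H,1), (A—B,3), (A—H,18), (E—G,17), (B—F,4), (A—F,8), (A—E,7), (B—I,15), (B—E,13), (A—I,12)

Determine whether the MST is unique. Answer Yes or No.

Sort edges by weight, then run Kruskal:
G—H (1): add — endpoints in different components.
A—B (3): add — endpoints in different components.
B—F (4): add — endpoints in different components.
H—I (5): add — endpoints in different components.
F—G (6): add — endpoints in different components.
A—E (7): add — endpoints in different components.
A—F (8): skip — A and F already connected.
C—I (9): add — endpoints in different components.
C—D (10): add — endpoints in different components.
Every non-tree edge has weight strictly greater than the heaviest edge on the tree path between its endpoints, so the MST is unique.

Yes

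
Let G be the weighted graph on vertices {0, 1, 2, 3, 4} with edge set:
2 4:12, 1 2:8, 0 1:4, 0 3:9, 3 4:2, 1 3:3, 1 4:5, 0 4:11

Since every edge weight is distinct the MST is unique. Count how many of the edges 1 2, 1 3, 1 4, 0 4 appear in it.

Kruskal: consider edges lightest-first.
3 4 (2): add — endpoints in different components.
1 3 (3): add — endpoints in different components.
0 1 (4): add — endpoints in different components.
1 4 (5): skip — 1 and 4 already connected.
1 2 (8): add — endpoints in different components.
MST edge set: {3 4, 1 3, 0 1, 1 2}.
Of the listed edges, {1 2, 1 3} are in the MST → 2.

2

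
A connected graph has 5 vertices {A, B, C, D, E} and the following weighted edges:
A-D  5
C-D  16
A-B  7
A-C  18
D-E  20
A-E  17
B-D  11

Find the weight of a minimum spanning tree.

Prim's algorithm from A:
Step 1: frontier [A-D 5, A-B 7, A-E 17, A-C 18] → take A-D (5); add D.
Step 2: frontier [A-B 7, A-E 17, A-C 18, B-D 11, C-D 16, D-E 20] → take A-B (7); add B.
Step 3: frontier [A-E 17, A-C 18, C-D 16, D-E 20] → take C-D (16); add C.
Step 4: frontier [A-E 17, D-E 20] → take A-E (17); add E.
MST edges: A-D, A-B, C-D, A-E; total weight 5+7+16+17 = 45.

45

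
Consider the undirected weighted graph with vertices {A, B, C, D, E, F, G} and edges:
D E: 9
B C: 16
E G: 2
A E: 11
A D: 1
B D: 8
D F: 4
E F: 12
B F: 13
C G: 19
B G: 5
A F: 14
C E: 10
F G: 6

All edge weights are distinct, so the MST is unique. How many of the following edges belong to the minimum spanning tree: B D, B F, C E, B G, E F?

2

Kruskal's algorithm — process edges by increasing weight (ties by edge label):
A D (1): add — endpoints in different components.
E G (2): add — endpoints in different components.
D F (4): add — endpoints in different components.
B G (5): add — endpoints in different components.
F G (6): add — endpoints in different components.
B D (8): skip — B and D already connected.
D E (9): skip — D and E already connected.
C E (10): add — endpoints in different components.
MST edge set: {A D, E G, D F, B G, F G, C E}.
Of the listed edges, {C E, B G} are in the MST → 2.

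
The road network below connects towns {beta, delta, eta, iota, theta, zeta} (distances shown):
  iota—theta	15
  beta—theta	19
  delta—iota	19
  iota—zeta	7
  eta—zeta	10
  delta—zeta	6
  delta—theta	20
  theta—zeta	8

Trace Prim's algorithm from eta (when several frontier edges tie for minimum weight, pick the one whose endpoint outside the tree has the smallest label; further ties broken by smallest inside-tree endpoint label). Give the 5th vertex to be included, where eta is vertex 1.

theta

Prim's algorithm from eta:
Step 1: frontier [eta—zeta 10] → take eta—zeta (10); add zeta.
Step 2: frontier [delta—zeta 6, iota—zeta 7, theta—zeta 8] → take delta—zeta (6); add delta.
Step 3: frontier [delta—iota 19, delta—theta 20, iota—zeta 7, theta—zeta 8] → take iota—zeta (7); add iota.
Step 4: frontier [delta—theta 20, iota—theta 15, theta—zeta 8] → take theta—zeta (8); add theta.
Step 5: frontier [beta—theta 19] → take beta—theta (19); add beta.
Vertex order: eta, zeta, delta, iota, theta, beta. The 5th vertex is theta.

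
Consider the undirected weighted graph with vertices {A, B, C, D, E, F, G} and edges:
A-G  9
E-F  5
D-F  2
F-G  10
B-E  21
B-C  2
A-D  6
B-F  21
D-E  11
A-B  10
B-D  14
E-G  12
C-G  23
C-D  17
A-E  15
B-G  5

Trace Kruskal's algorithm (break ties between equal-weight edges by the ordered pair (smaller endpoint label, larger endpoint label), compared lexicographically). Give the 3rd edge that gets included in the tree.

B-G

Sort edges by weight, then run Kruskal:
B-C (2): add. Components now {A} {B,C} {D} {E} {F} {G}
D-F (2): add. Components now {A} {B,C} {D,F} {E} {G}
B-G (5): add. Components now {A} {B,C,G} {D,F} {E}
E-F (5): add. Components now {A} {B,C,G} {D,E,F}
A-D (6): add. Components now {A,D,E,F} {B,C,G}
A-G (9): add. Components now {A,B,C,D,E,F,G}
The 3rd edge added is B-G.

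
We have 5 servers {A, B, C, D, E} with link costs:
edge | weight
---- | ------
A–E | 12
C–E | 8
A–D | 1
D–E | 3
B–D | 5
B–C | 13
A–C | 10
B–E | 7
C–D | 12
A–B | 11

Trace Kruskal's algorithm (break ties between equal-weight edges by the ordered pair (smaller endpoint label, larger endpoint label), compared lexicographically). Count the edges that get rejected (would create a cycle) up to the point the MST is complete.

1

Sort edges by weight, then run Kruskal:
A–D (1): add. Components now {A,D} {B} {C} {E}
D–E (3): add. Components now {A,D,E} {B} {C}
B–D (5): add. Components now {A,B,D,E} {C}
B–E (7): skip — B and E already connected.
C–E (8): add. Components now {A,B,C,D,E}
Edges rejected before the tree was complete: 1.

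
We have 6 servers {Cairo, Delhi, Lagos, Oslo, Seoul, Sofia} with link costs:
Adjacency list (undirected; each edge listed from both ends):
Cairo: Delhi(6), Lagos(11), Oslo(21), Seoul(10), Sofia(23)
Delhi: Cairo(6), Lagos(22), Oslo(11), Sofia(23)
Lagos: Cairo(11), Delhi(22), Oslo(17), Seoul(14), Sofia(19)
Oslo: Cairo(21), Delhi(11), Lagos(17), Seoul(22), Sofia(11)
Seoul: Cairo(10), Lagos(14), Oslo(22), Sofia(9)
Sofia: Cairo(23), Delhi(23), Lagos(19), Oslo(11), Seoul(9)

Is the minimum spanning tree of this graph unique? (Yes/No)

Sort edges by weight, then run Kruskal:
Cairo-Delhi (6): add — endpoints in different components.
Seoul-Sofia (9): add — endpoints in different components.
Cairo-Seoul (10): add — endpoints in different components.
Cairo-Lagos (11): add — endpoints in different components.
Delhi-Oslo (11): add — endpoints in different components.
Non-tree edge Oslo-Sofia has weight 11, equal to the heaviest edge on its tree cycle — swapping gives another MST of the same weight. Not unique.

No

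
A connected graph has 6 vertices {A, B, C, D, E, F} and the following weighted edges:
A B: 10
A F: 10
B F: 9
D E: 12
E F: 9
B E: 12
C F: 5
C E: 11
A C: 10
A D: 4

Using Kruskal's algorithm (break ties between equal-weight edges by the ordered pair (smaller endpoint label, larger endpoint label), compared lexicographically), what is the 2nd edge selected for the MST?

Kruskal's algorithm — process edges by increasing weight (ties by edge label):
A D (4): add — endpoints in different components.
C F (5): add — endpoints in different components.
B F (9): add — endpoints in different components.
E F (9): add — endpoints in different components.
A B (10): add — endpoints in different components.
The 2nd edge added is C F.

C-F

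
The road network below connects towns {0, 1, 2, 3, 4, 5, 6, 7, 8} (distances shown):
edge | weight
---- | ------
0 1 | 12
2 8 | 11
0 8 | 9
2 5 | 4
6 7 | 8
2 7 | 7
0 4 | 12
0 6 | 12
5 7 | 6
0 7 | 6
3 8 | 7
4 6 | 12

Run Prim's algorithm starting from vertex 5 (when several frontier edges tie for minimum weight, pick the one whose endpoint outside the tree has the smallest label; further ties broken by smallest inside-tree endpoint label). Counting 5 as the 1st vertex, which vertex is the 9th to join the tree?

Grow the tree from 5 using Prim:
Step 1: frontier [2 5 4, 5 7 6] → take 2 5 (4); add 2.
Step 2: frontier [2 7 7, 2 8 11, 5 7 6] → take 5 7 (6); add 7.
Step 3: frontier [2 8 11, 0 7 6, 6 7 8] → take 0 7 (6); add 0.
Step 4: frontier [0 8 9, 0 1 12, 0 4 12, 0 6 12, 2 8 11, 6 7 8] → take 6 7 (8); add 6.
Step 5: frontier [0 8 9, 0 1 12, 0 4 12, 2 8 11, 4 6 12] → take 0 8 (9); add 8.
Step 6: frontier [0 1 12, 0 4 12, 4 6 12, 3 8 7] → take 3 8 (7); add 3.
Step 7: frontier [0 1 12, 0 4 12, 4 6 12] → take 0 1 (12); add 1.
Step 8: frontier [0 4 12, 4 6 12] → take 0 4 (12); add 4.
Vertex order: 5, 2, 7, 0, 6, 8, 3, 1, 4. The 9th vertex is 4.

4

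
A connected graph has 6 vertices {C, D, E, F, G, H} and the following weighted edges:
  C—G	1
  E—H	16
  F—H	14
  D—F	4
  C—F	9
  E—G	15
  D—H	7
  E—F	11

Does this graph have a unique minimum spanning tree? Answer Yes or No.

Yes

Kruskal: consider edges lightest-first.
C—G (1): add — endpoints in different components.
D—F (4): add — endpoints in different components.
D—H (7): add — endpoints in different components.
C—F (9): add — endpoints in different components.
E—F (11): add — endpoints in different components.
Every non-tree edge has weight strictly greater than the heaviest edge on the tree path between its endpoints, so the MST is unique.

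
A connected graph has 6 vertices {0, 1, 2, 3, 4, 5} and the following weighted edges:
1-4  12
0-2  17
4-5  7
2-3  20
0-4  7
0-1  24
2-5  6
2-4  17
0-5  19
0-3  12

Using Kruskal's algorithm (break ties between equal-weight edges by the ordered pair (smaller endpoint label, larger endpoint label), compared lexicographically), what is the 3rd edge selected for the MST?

Sort edges by weight, then run Kruskal:
2-5 (6): add. Components now {0} {1} {2,5} {3} {4}
0-4 (7): add. Components now {0,4} {1} {2,5} {3}
4-5 (7): add. Components now {0,2,4,5} {1} {3}
0-3 (12): add. Components now {0,2,3,4,5} {1}
1-4 (12): add. Components now {0,1,2,3,4,5}
The 3rd edge added is 4-5.

4-5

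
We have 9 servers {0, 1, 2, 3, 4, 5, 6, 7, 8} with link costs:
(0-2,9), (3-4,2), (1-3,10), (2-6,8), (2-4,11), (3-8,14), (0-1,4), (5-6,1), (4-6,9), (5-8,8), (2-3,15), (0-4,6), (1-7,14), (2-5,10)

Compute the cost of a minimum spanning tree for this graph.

Kruskal: consider edges lightest-first.
5-6 (1): add — endpoints in different components.
3-4 (2): add — endpoints in different components.
0-1 (4): add — endpoints in different components.
0-4 (6): add — endpoints in different components.
2-6 (8): add — endpoints in different components.
5-8 (8): add — endpoints in different components.
0-2 (9): add — endpoints in different components.
4-6 (9): skip — 4 and 6 already connected.
1-3 (10): skip — 1 and 3 already connected.
2-5 (10): skip — 2 and 5 already connected.
2-4 (11): skip — 2 and 4 already connected.
1-7 (14): add — endpoints in different components.
MST edges: 5-6, 3-4, 0-1, 0-4, 2-6, 5-8, 0-2, 1-7; total weight 1+2+4+6+8+8+9+14 = 52.

52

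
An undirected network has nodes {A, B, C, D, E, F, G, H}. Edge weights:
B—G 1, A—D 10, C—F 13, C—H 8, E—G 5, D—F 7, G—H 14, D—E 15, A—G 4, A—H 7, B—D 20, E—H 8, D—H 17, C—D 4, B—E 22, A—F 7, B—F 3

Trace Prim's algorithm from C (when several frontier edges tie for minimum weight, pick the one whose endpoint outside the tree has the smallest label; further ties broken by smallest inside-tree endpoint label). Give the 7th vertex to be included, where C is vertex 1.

Prim's algorithm from C:
Step 1: cheapest edge leaving the tree is C—D (4); add D.
Step 2: cheapest edge leaving the tree is D—F (7); add F.
Step 3: cheapest edge leaving the tree is B—F (3); add B.
Step 4: cheapest edge leaving the tree is B—G (1); add G.
Step 5: cheapest edge leaving the tree is A—G (4); add A.
Step 6: cheapest edge leaving the tree is E—G (5); add E.
Step 7: cheapest edge leaving the tree is A—H (7); add H.
Vertex order: C, D, F, B, G, A, E, H. The 7th vertex is E.

E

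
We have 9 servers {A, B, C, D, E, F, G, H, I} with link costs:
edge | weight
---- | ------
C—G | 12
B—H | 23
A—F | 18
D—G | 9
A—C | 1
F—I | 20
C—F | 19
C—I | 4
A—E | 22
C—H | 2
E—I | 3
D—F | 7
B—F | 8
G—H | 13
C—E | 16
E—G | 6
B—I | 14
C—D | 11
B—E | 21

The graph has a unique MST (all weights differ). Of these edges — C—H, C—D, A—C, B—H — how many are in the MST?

2

Kruskal: consider edges lightest-first.
A—C (1): add — endpoints in different components.
C—H (2): add — endpoints in different components.
E—I (3): add — endpoints in different components.
C—I (4): add — endpoints in different components.
E—G (6): add — endpoints in different components.
D—F (7): add — endpoints in different components.
B—F (8): add — endpoints in different components.
D—G (9): add — endpoints in different components.
MST edge set: {A—C, C—H, E—I, C—I, E—G, D—F, B—F, D—G}.
Of the listed edges, {C—H, A—C} are in the MST → 2.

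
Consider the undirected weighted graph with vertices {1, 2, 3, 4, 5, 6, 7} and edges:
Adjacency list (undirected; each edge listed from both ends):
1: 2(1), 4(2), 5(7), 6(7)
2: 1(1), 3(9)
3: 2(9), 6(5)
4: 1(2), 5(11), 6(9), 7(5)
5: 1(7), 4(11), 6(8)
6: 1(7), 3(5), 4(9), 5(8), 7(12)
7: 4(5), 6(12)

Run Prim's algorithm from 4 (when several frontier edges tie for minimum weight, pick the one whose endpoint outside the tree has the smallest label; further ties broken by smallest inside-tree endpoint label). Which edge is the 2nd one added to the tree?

1-2

Prim's algorithm from 4:
Step 1: frontier [1-4 2, 4-7 5, 4-6 9, 4-5 11] → take 1-4 (2); add 1.
Step 2: frontier [1-2 1, 1-5 7, 1-6 7, 4-7 5, 4-6 9, 4-5 11] → take 1-2 (1); add 2.
Step 3: frontier [1-5 7, 1-6 7, 2-3 9, 4-7 5, 4-6 9, 4-5 11] → take 4-7 (5); add 7.
Step 4: frontier [1-5 7, 1-6 7, 2-3 9, 4-6 9, 4-5 11, 6-7 12] → take 1-5 (7); add 5.
Step 5: frontier [1-6 7, 2-3 9, 4-6 9, 5-6 8, 6-7 12] → take 1-6 (7); add 6.
Step 6: frontier [2-3 9, 3-6 5] → take 3-6 (5); add 3.
The 2nd edge added is 1-2.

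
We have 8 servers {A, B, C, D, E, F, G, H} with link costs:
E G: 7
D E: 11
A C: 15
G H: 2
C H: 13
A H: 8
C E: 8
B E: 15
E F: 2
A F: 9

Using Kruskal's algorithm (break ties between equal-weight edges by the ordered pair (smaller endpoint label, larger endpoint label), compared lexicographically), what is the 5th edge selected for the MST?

Kruskal's algorithm — process edges by increasing weight (ties by edge label):
E F (2): add — endpoints in different components.
G H (2): add — endpoints in different components.
E G (7): add — endpoints in different components.
A H (8): add — endpoints in different components.
C E (8): add — endpoints in different components.
A F (9): skip — A and F already connected.
D E (11): add — endpoints in different components.
C H (13): skip — C and H already connected.
A C (15): skip — A and C already connected.
B E (15): add — endpoints in different components.
The 5th edge added is C E.

C-E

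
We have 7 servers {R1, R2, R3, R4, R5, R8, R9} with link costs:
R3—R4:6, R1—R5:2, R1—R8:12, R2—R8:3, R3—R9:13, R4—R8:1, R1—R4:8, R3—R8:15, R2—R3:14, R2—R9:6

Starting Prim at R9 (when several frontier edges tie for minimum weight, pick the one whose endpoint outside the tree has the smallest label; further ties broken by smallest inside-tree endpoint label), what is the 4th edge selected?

R3-R4

Prim's algorithm from R9:
Step 1: frontier [R2—R9 6, R3—R9 13] → take R2—R9 (6); add R2.
Step 2: frontier [R2—R8 3, R2—R3 14, R3—R9 13] → take R2—R8 (3); add R8.
Step 3: frontier [R2—R3 14, R4—R8 1, R1—R8 12, R3—R8 15, R3—R9 13] → take R4—R8 (1); add R4.
Step 4: frontier [R2—R3 14, R3—R4 6, R1—R4 8, R1—R8 12, R3—R8 15, R3—R9 13] → take R3—R4 (6); add R3.
Step 5: frontier [R1—R4 8, R1—R8 12] → take R1—R4 (8); add R1.
Step 6: frontier [R1—R5 2] → take R1—R5 (2); add R5.
The 4th edge added is R3—R4.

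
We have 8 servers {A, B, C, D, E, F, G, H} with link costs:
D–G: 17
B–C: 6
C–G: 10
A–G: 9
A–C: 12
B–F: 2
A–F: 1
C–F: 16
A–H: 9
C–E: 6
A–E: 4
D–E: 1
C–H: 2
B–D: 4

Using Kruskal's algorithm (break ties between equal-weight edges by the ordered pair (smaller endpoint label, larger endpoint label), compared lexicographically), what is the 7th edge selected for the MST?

Sort edges by weight, then run Kruskal:
A–F (1): add — endpoints in different components.
D–E (1): add — endpoints in different components.
B–F (2): add — endpoints in different components.
C–H (2): add — endpoints in different components.
A–E (4): add — endpoints in different components.
B–D (4): skip — B and D already connected.
B–C (6): add — endpoints in different components.
C–E (6): skip — C and E already connected.
A–G (9): add — endpoints in different components.
The 7th edge added is A–G.

A-G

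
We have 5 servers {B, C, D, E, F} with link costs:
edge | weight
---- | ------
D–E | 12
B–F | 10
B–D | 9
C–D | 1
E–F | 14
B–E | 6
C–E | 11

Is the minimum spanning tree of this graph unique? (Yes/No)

Yes

Kruskal: consider edges lightest-first.
C–D (1): add. Components now {B} {C,D} {E} {F}
B–E (6): add. Components now {B,E} {C,D} {F}
B–D (9): add. Components now {B,C,D,E} {F}
B–F (10): add. Components now {B,C,D,E,F}
Every non-tree edge has weight strictly greater than the heaviest edge on the tree path between its endpoints, so the MST is unique.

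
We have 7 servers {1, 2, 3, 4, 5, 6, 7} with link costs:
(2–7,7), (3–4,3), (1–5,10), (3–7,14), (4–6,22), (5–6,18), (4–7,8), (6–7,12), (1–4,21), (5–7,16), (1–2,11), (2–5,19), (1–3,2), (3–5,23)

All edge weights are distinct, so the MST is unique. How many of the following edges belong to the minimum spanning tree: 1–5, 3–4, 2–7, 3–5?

Kruskal's algorithm — process edges by increasing weight (ties by edge label):
1–3 (2): add. Components now {1,3} {2} {4} {5} {6} {7}
3–4 (3): add. Components now {1,3,4} {2} {5} {6} {7}
2–7 (7): add. Components now {1,3,4} {2,7} {5} {6}
4–7 (8): add. Components now {1,2,3,4,7} {5} {6}
1–5 (10): add. Components now {1,2,3,4,5,7} {6}
1–2 (11): skip — 1 and 2 already connected.
6–7 (12): add. Components now {1,2,3,4,5,6,7}
MST edge set: {1–3, 3–4, 2–7, 4–7, 1–5, 6–7}.
Of the listed edges, {1–5, 3–4, 2–7} are in the MST → 3.

3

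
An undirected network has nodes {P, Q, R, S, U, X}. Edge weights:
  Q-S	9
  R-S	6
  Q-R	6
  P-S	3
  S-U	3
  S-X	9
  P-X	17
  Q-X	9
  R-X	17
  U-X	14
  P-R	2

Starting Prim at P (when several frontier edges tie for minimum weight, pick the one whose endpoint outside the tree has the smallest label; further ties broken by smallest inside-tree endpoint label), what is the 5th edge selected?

Prim, starting at P.
Step 1: frontier [P-R 2, P-S 3, P-X 17] → take P-R (2); add R.
Step 2: frontier [P-S 3, P-X 17, Q-R 6, R-S 6, R-X 17] → take P-S (3); add S.
Step 3: frontier [P-X 17, Q-R 6, R-X 17, S-U 3, Q-S 9, S-X 9] → take S-U (3); add U.
Step 4: frontier [P-X 17, Q-R 6, R-X 17, Q-S 9, S-X 9, U-X 14] → take Q-R (6); add Q.
Step 5: frontier [P-X 17, Q-X 9, R-X 17, S-X 9, U-X 14] → take Q-X (9); add X.
The 5th edge added is Q-X.

Q-X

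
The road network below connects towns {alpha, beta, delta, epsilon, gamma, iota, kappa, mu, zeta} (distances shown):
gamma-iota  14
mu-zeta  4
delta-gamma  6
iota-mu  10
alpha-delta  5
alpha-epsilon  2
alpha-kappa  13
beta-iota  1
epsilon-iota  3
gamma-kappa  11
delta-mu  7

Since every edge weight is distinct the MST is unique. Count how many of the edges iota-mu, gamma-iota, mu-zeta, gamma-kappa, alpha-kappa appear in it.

2

Kruskal's algorithm — process edges by increasing weight (ties by edge label):
beta-iota (1): add — endpoints in different components.
alpha-epsilon (2): add — endpoints in different components.
epsilon-iota (3): add — endpoints in different components.
mu-zeta (4): add — endpoints in different components.
alpha-delta (5): add — endpoints in different components.
delta-gamma (6): add — endpoints in different components.
delta-mu (7): add — endpoints in different components.
iota-mu (10): skip — iota and mu already connected.
gamma-kappa (11): add — endpoints in different components.
MST edge set: {beta-iota, alpha-epsilon, epsilon-iota, mu-zeta, alpha-delta, delta-gamma, delta-mu, gamma-kappa}.
Of the listed edges, {mu-zeta, gamma-kappa} are in the MST → 2.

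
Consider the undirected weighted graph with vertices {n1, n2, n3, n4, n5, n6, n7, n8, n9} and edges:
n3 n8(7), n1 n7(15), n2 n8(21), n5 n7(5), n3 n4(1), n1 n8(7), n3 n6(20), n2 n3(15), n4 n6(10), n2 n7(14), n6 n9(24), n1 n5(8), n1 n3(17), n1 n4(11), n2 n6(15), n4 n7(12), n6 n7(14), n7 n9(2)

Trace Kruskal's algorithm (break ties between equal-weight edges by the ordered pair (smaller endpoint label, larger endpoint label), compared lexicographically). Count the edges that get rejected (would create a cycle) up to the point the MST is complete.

Sort edges by weight, then run Kruskal:
n3 n4 (1): add — endpoints in different components.
n7 n9 (2): add — endpoints in different components.
n5 n7 (5): add — endpoints in different components.
n1 n8 (7): add — endpoints in different components.
n3 n8 (7): add — endpoints in different components.
n1 n5 (8): add — endpoints in different components.
n4 n6 (10): add — endpoints in different components.
n1 n4 (11): skip — n1 and n4 already connected.
n4 n7 (12): skip — n7 and n4 already connected.
n2 n7 (14): add — endpoints in different components.
Edges rejected before the tree was complete: 2.

2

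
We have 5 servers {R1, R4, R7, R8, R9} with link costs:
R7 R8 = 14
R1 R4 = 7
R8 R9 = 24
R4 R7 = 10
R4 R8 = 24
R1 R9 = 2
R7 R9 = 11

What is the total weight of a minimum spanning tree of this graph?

Sort edges by weight, then run Kruskal:
R1 R9 (2): add. Components now {R1,R9} {R4} {R7} {R8}
R1 R4 (7): add. Components now {R1,R4,R9} {R7} {R8}
R4 R7 (10): add. Components now {R1,R4,R7,R9} {R8}
R7 R9 (11): skip — R9 and R7 already connected.
R7 R8 (14): add. Components now {R1,R4,R7,R8,R9}
MST edges: R1 R9, R1 R4, R4 R7, R7 R8; total weight 2+7+10+14 = 33.

33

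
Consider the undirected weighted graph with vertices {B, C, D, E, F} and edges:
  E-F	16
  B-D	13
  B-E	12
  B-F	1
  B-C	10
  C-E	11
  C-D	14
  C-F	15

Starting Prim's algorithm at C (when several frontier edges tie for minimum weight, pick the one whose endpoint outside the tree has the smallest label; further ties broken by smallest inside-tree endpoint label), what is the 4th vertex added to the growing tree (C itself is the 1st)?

E

Prim's algorithm from C:
Step 1: frontier [B-C 10, C-E 11, C-D 14, C-F 15] → take B-C (10); add B.
Step 2: frontier [B-F 1, B-E 12, B-D 13, C-E 11, C-D 14, C-F 15] → take B-F (1); add F.
Step 3: frontier [B-E 12, B-D 13, C-E 11, C-D 14, E-F 16] → take C-E (11); add E.
Step 4: frontier [B-D 13, C-D 14] → take B-D (13); add D.
Vertex order: C, B, F, E, D. The 4th vertex is E.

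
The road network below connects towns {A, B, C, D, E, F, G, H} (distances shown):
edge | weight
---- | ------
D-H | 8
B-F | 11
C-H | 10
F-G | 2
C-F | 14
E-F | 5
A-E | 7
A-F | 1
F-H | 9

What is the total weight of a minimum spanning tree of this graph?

46

Kruskal's algorithm — process edges by increasing weight (ties by edge label):
A-F (1): add — endpoints in different components.
F-G (2): add — endpoints in different components.
E-F (5): add — endpoints in different components.
A-E (7): skip — A and E already connected.
D-H (8): add — endpoints in different components.
F-H (9): add — endpoints in different components.
C-H (10): add — endpoints in different components.
B-F (11): add — endpoints in different components.
MST edges: A-F, F-G, E-F, D-H, F-H, C-H, B-F; total weight 1+2+5+8+9+10+11 = 46.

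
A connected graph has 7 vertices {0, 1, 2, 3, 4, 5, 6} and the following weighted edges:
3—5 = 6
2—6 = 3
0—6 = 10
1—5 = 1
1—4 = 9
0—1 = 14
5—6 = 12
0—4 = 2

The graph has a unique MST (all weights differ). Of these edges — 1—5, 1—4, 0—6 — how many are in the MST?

Kruskal's algorithm — process edges by increasing weight (ties by edge label):
1—5 (1): add. Components now {0} {1,5} {2} {3} {4} {6}
0—4 (2): add. Components now {0,4} {1,5} {2} {3} {6}
2—6 (3): add. Components now {0,4} {1,5} {2,6} {3}
3—5 (6): add. Components now {0,4} {1,3,5} {2,6}
1—4 (9): add. Components now {0,1,3,4,5} {2,6}
0—6 (10): add. Components now {0,1,2,3,4,5,6}
MST edge set: {1—5, 0—4, 2—6, 3—5, 1—4, 0—6}.
Of the listed edges, {1—5, 1—4, 0—6} are in the MST → 3.

3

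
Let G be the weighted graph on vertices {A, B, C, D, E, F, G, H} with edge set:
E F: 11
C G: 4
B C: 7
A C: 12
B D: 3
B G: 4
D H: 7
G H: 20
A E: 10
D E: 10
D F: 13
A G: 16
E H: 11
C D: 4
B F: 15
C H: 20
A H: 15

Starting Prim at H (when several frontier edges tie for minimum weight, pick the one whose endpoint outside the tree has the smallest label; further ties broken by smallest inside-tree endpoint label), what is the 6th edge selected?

Grow the tree from H using Prim:
Step 1: cheapest edge leaving the tree is D H (7); add D.
Step 2: cheapest edge leaving the tree is B D (3); add B.
Step 3: cheapest edge leaving the tree is C D (4); add C.
Step 4: cheapest edge leaving the tree is B G (4); add G.
Step 5: cheapest edge leaving the tree is D E (10); add E.
Step 6: cheapest edge leaving the tree is A E (10); add A.
Step 7: cheapest edge leaving the tree is E F (11); add F.
The 6th edge added is A E.

A-E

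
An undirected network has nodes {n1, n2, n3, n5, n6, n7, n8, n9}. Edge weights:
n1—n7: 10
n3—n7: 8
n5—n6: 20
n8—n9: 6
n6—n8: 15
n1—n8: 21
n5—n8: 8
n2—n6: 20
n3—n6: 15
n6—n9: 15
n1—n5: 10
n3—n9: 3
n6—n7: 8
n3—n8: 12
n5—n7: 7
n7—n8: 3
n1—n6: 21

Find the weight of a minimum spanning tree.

Prim, starting at n7.
Step 1: cheapest edge leaving the tree is n7—n8 (3); add n8.
Step 2: cheapest edge leaving the tree is n8—n9 (6); add n9.
Step 3: cheapest edge leaving the tree is n3—n9 (3); add n3.
Step 4: cheapest edge leaving the tree is n5—n7 (7); add n5.
Step 5: cheapest edge leaving the tree is n6—n7 (8); add n6.
Step 6: cheapest edge leaving the tree is n1—n5 (10); add n1.
Step 7: cheapest edge leaving the tree is n2—n6 (20); add n2.
MST edges: n7—n8, n8—n9, n3—n9, n5—n7, n6—n7, n1—n5, n2—n6; total weight 3+6+3+7+8+10+20 = 57.

57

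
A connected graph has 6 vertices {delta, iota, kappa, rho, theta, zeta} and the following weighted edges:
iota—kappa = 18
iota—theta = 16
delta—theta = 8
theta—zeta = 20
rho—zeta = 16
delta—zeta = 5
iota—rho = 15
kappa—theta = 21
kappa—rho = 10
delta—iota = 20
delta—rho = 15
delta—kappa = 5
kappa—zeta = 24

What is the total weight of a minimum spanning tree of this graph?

Prim's algorithm from kappa:
Step 1: frontier [delta—kappa 5, kappa—rho 10, iota—kappa 18, kappa—theta 21, kappa—zeta 24] → take delta—kappa (5); add delta.
Step 2: frontier [delta—zeta 5, delta—theta 8, delta—rho 15, delta—iota 20, kappa—rho 10, iota—kappa 18, kappa—theta 21, kappa—zeta 24] → take delta—zeta (5); add zeta.
Step 3: frontier [delta—theta 8, delta—rho 15, delta—iota 20, kappa—rho 10, iota—kappa 18, kappa—theta 21, rho—zeta 16, theta—zeta 20] → take delta—theta (8); add theta.
Step 4: frontier [delta—rho 15, delta—iota 20, kappa—rho 10, iota—kappa 18, iota—theta 16, rho—zeta 16] → take kappa—rho (10); add rho.
Step 5: frontier [delta—iota 20, iota—kappa 18, iota—rho 15, iota—theta 16] → take iota—rho (15); add iota.
MST edges: delta—kappa, delta—zeta, delta—theta, kappa—rho, iota—rho; total weight 5+5+8+10+15 = 43.

43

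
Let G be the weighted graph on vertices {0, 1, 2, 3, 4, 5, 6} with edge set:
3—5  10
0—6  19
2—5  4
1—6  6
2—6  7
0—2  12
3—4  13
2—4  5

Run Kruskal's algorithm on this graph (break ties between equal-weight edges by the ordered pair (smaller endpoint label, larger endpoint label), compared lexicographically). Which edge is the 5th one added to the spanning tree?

Kruskal: consider edges lightest-first.
2—5 (4): add — endpoints in different components.
2—4 (5): add — endpoints in different components.
1—6 (6): add — endpoints in different components.
2—6 (7): add — endpoints in different components.
3—5 (10): add — endpoints in different components.
0—2 (12): add — endpoints in different components.
The 5th edge added is 3—5.

3-5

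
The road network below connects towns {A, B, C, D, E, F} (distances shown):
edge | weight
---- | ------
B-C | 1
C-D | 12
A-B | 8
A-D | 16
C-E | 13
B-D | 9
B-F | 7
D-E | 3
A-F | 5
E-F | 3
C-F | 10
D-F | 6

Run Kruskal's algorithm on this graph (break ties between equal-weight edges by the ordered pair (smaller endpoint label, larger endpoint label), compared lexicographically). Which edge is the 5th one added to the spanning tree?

B-F

Sort edges by weight, then run Kruskal:
B-C (1): add. Components now {A} {B,C} {D} {E} {F}
D-E (3): add. Components now {A} {B,C} {D,E} {F}
E-F (3): add. Components now {A} {B,C} {D,E,F}
A-F (5): add. Components now {A,D,E,F} {B,C}
D-F (6): skip — D and F already connected.
B-F (7): add. Components now {A,B,C,D,E,F}
The 5th edge added is B-F.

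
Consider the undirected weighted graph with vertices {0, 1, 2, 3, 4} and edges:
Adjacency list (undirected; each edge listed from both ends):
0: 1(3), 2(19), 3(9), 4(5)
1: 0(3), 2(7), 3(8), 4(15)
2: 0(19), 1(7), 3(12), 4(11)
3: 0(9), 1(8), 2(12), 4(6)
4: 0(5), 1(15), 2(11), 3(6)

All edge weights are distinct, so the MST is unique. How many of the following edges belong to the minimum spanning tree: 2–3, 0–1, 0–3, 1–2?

2

Sort edges by weight, then run Kruskal:
0–1 (3): add — endpoints in different components.
0–4 (5): add — endpoints in different components.
3–4 (6): add — endpoints in different components.
1–2 (7): add — endpoints in different components.
MST edge set: {0–1, 0–4, 3–4, 1–2}.
Of the listed edges, {0–1, 1–2} are in the MST → 2.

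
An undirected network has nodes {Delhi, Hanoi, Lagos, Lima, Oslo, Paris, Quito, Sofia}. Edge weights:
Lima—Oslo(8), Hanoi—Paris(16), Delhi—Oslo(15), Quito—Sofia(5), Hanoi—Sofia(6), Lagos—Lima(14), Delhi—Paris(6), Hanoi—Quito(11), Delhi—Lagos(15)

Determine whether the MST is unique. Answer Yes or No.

No

Kruskal's algorithm — process edges by increasing weight (ties by edge label):
Quito—Sofia (5): add — endpoints in different components.
Delhi—Paris (6): add — endpoints in different components.
Hanoi—Sofia (6): add — endpoints in different components.
Lima—Oslo (8): add — endpoints in different components.
Hanoi—Quito (11): skip — Hanoi and Quito already connected.
Lagos—Lima (14): add — endpoints in different components.
Delhi—Lagos (15): add — endpoints in different components.
Delhi—Oslo (15): skip — Oslo and Delhi already connected.
Hanoi—Paris (16): add — endpoints in different components.
Non-tree edge Delhi—Oslo has weight 15, equal to the heaviest edge on its tree cycle — swapping gives another MST of the same weight. Not unique.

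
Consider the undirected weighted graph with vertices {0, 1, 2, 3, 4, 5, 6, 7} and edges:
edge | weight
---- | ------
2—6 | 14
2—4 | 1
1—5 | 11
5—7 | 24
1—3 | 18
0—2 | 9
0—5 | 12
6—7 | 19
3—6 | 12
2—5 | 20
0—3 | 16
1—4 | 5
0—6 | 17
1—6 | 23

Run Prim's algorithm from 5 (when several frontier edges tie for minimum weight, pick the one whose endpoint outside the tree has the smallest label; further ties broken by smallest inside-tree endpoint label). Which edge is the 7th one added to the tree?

Prim, starting at 5.
Step 1: frontier [1—5 11, 0—5 12, 2—5 20, 5—7 24] → take 1—5 (11); add 1.
Step 2: frontier [1—4 5, 1—3 18, 1—6 23, 0—5 12, 2—5 20, 5—7 24] → take 1—4 (5); add 4.
Step 3: frontier [1—3 18, 1—6 23, 2—4 1, 0—5 12, 2—5 20, 5—7 24] → take 2—4 (1); add 2.
Step 4: frontier [1—3 18, 1—6 23, 0—2 9, 2—6 14, 0—5 12, 5—7 24] → take 0—2 (9); add 0.
Step 5: frontier [0—3 16, 0—6 17, 1—3 18, 1—6 23, 2—6 14, 5—7 24] → take 2—6 (14); add 6.
Step 6: frontier [0—3 16, 1—3 18, 5—7 24, 3—6 12, 6—7 19] → take 3—6 (12); add 3.
Step 7: frontier [5—7 24, 6—7 19] → take 6—7 (19); add 7.
The 7th edge added is 6—7.

6-7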